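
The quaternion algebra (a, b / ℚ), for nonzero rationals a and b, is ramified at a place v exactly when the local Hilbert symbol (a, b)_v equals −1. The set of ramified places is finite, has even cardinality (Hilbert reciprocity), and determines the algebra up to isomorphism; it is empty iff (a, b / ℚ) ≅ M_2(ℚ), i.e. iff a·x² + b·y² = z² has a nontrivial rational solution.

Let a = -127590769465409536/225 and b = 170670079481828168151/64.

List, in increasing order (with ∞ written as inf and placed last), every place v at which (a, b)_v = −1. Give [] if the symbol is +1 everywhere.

Mod squares: a ≡ -2491, b ≡ 88632271. Check v ∈ {∞, 2, 3, 5, 7, 11, 13, 17, 23, 47, 53}.
v=2: v_2(a)=14, v_2(b)=-6; units ≡ 5, 7 (mod 8); ε·ε+αω+βω = 0·1+14·0+-6·1 ≡ 0  ⇒  (a,b)_2 = +1.
v=53: a=53^1·(≡17), b=53^1·(≡3) mod 53; (17|53)=+1, (3|53)=-1; (−1)^{1·1·26}·(+1)^1·(-1)^1 = -1.
v=13: a=13^2·(≡7), b=13^5·(≡4) mod 13; (7|13)=-1, (4|13)=+1; (−1)^{2·5·6}·(-1)^5·(+1)^2 = -1.
v=11: a=11^2·(≡6), b=11^0·(≡7) mod 11; (6|11)=-1, (7|11)=-1; (−1)^{2·0·5}·(-1)^0·(-1)^2 = +1.
v=7: a=7^0·(≡1), b=7^3·(≡5) mod 7; (1|7)=+1, (5|7)=-1; (−1)^{0·3·3}·(+1)^3·(-1)^0 = +1.
v=23: a=23^2·(≡6), b=23^3·(≡22) mod 23; (6|23)=+1, (22|23)=-1; (−1)^{2·3·11}·(+1)^3·(-1)^2 = +1.
v=5: a=5^-2·(≡1), b=5^0·(≡4) mod 5; (1|5)=+1, (4|5)=+1; (−1)^{-2·0·2}·(+1)^0·(+1)^-2 = +1.
v=17: a=17^2·(≡15), b=17^3·(≡9) mod 17; (15|17)=+1, (9|17)=+1; (−1)^{2·3·8}·(+1)^3·(+1)^2 = +1.
v=47: a=47^1·(≡33), b=47^1·(≡1) mod 47; (33|47)=-1, (1|47)=+1; (−1)^{1·1·23}·(-1)^1·(+1)^1 = +1.
v=3: a=3^-2·(≡2), b=3^2·(≡1) mod 3; (2|3)=-1, (1|3)=+1; (−1)^{-2·2·1}·(-1)^2·(+1)^-2 = +1.
v=∞: -2491 < 0 and 88632271 > 0  ⇒  (a,b)_∞ = +1.
(-2491, 88632271 / ℚ) ramifies at {13, 53}: a division algebra.

[13, 53]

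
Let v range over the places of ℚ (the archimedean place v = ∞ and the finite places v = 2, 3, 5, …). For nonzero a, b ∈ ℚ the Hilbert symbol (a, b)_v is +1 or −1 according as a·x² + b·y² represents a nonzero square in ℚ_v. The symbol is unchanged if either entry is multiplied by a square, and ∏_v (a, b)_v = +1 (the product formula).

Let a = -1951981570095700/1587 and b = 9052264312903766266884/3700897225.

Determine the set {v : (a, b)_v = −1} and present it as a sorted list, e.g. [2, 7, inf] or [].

Mod squares: a ≡ -39, b ≡ 209. Check v ∈ {∞, 2, 3, 5, 11, 13, 19, 23, 41}.
v=23: a=23^-2·(≡5), b=23^-6·(≡6) mod 23; (5|23)=-1, (6|23)=+1; (−1)^{-2·-6·11}·(-1)^-6·(+1)^-2 = +1.
v=2: v_2(a)=2, v_2(b)=2; units ≡ 1, 1 (mod 8); ε·ε+αω+βω = 0·0+2·0+2·0 ≡ 0  ⇒  (a,b)_2 = +1.
v=∞: -39 < 0 and 209 > 0  ⇒  (a,b)_∞ = +1.
v=19: a=19^2·(≡14), b=19^1·(≡1) mod 19; (14|19)=-1, (1|19)=+1; (−1)^{2·1·9}·(-1)^1·(+1)^2 = -1.
v=5: a=5^2·(≡1), b=5^-2·(≡1) mod 5; (1|5)=+1, (1|5)=+1; (−1)^{2·-2·2}·(+1)^-2·(+1)^2 = +1.
v=41: a=41^2·(≡37), b=41^4·(≡23) mod 41; (37|41)=+1, (23|41)=+1; (−1)^{2·4·20}·(+1)^4·(+1)^2 = +1.
v=11: a=11^4·(≡4), b=11^3·(≡6) mod 11; (4|11)=+1, (6|11)=-1; (−1)^{4·3·5}·(+1)^3·(-1)^4 = +1.
v=3: a=3^-1·(≡2), b=3^8·(≡2) mod 3; (2|3)=-1, (2|3)=-1; (−1)^{-1·8·1}·(-1)^8·(-1)^-1 = -1.
v=13: a=13^3·(≡12), b=13^6·(≡10) mod 13; (12|13)=+1, (10|13)=+1; (−1)^{3·6·6}·(+1)^6·(+1)^3 = +1.
(-39, 209 / ℚ) ramifies at {3, 19}: a division algebra.

[3, 19]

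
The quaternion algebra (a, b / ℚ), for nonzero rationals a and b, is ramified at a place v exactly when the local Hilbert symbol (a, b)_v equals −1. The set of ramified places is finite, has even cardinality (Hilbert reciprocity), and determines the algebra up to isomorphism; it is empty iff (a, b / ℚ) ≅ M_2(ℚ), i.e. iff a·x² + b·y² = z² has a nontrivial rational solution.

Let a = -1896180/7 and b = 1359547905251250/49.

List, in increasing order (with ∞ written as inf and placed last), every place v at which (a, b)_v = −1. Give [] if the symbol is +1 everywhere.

(a, b) ≡ (-19635, 2) mod (ℚ^×)²; places V = {2, 3, 5, 7, 11, 13, 17, ∞}.
(a,b)_∞: sgn(-19635)=−, sgn(2)=+, so +1.
(a,b)_2: α=2, β=1; u≡5, v≡1 (mod 8); ε(u)ε(v)=0·0, αω(v)=2·0, βω(u)=1·1; sum ≡ 1  ⇒  -1.
(a,b)_11: α=1, u≡8; β=4, v≡2 (mod 11); (8|11)=-1, (2|11)=-1; sign (−1)^0·-1^4·-1^1 = -1.
(a,b)_5: α=1, u≡2; β=4, v≡3 (mod 5); (2|5)=-1, (3|5)=-1; sign (−1)^0·-1^4·-1^1 = -1.
(a,b)_7: α=-1, u≡1; β=-2, v≡1 (mod 7); (1|7)=+1, (1|7)=+1; sign (−1)^0·+1^-2·+1^-1 = +1.
(a,b)_3: α=1, u≡1; β=2, v≡2 (mod 3); (1|3)=+1, (2|3)=-1; sign (−1)^0·+1^2·-1^1 = -1.
(a,b)_13: α=2, u≡11; β=4, v≡11 (mod 13); (11|13)=-1, (11|13)=-1; sign (−1)^0·-1^4·-1^2 = +1.
(a,b)_17: α=1, u≡2; β=2, v≡8 (mod 17); (2|17)=+1, (8|17)=+1; sign (−1)^0·+1^2·+1^1 = +1.
|Ram(-19635, 2)| = 4, even; anisotropic at {2, 3, 5, 11}.

[2, 3, 5, 11]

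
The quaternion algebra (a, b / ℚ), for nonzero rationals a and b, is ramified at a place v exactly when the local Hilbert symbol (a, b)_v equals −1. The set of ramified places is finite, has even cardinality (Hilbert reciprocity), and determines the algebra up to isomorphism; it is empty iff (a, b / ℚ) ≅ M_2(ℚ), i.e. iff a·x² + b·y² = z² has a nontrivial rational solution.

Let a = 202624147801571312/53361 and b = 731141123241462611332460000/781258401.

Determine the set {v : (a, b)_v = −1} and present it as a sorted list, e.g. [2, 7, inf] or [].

[2, 29]

(a, b) ≡ (47, 1605614) mod (ℚ^×)²; places V = {2, 3, 5, 7, 11, 13, 19, 29, 31, 47, ∞}.
(a,b)_2: α=4, β=5; u≡7, v≡7 (mod 8); ε(u)ε(v)=1·1, αω(v)=4·0, βω(u)=5·0; sum ≡ 1  ⇒  -1.
(a,b)_11: α=-2, u≡3; β=-6, v≡8 (mod 11); (3|11)=+1, (8|11)=-1; sign (−1)^0·+1^-6·-1^-2 = +1.
(a,b)_7: α=-2, u≡3; β=-2, v≡3 (mod 7); (3|7)=-1, (3|7)=-1; sign (−1)^0·-1^-2·-1^-2 = +1.
(a,b)_31: α=6, u≡2; β=7, v≡13 (mod 31); (2|31)=+1, (13|31)=-1; sign (−1)^0·+1^7·-1^6 = +1.
(a,b)_∞: sgn(47)=+, sgn(1605614)=+, so +1.
(a,b)_47: α=1, u≡9; β=1, v≡5 (mod 47); (9|47)=+1, (5|47)=-1; sign (−1)^1·+1^1·-1^1 = +1.
(a,b)_13: α=0, u≡7; β=2, v≡4 (mod 13); (7|13)=-1, (4|13)=+1; sign (−1)^0·-1^2·+1^0 = +1.
(a,b)_3: α=-2, u≡2; β=-2, v≡2 (mod 3); (2|3)=-1, (2|3)=-1; sign (−1)^0·-1^-2·-1^-2 = +1.
(a,b)_29: α=2, u≡18; β=3, v≡13 (mod 29); (18|29)=-1, (13|29)=+1; sign (−1)^0·-1^3·+1^2 = -1.
(a,b)_5: α=0, u≡2; β=4, v≡1 (mod 5); (2|5)=-1, (1|5)=+1; sign (−1)^0·-1^4·+1^0 = +1.
(a,b)_19: α=2, u≡4; β=3, v≡14 (mod 19); (4|19)=+1, (14|19)=-1; sign (−1)^0·+1^3·-1^2 = +1.
(47, 1605614 / ℚ) ramifies at {2, 29}: a division algebra.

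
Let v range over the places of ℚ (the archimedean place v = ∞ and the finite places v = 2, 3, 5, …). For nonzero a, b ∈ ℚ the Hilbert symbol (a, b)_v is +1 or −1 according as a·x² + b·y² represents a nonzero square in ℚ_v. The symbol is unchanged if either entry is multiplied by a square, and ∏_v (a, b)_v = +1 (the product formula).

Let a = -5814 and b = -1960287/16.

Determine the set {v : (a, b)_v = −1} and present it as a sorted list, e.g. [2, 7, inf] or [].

[3, 7, 19, inf]

(a, b) ≡ (-646, -6783) mod (ℚ^×)²; places V = {2, 3, 7, 17, 19, ∞}.
(a,b)_17: α=1, u≡15; β=3, v≡8 (mod 17); (15|17)=+1, (8|17)=+1; sign (−1)^0·+1^3·+1^1 = +1.
(a,b)_19: α=1, u≡17; β=1, v≡1 (mod 19); (17|19)=+1, (1|19)=+1; sign (−1)^1·+1^1·+1^1 = -1.
(a,b)_7: α=0, u≡3; β=1, v≡4 (mod 7); (3|7)=-1, (4|7)=+1; sign (−1)^0·-1^1·+1^0 = -1.
(a,b)_2: α=1, β=-4; u≡5, v≡1 (mod 8); ε(u)ε(v)=0·0, αω(v)=1·0, βω(u)=-4·1; sum ≡ 0  ⇒  +1.
(a,b)_3: α=2, u≡2; β=1, v≡1 (mod 3); (2|3)=-1, (1|3)=+1; sign (−1)^0·-1^1·+1^2 = -1.
(a,b)_∞: sgn(-646)=−, sgn(-6783)=−, so -1.
Ram(-646, -6783) = {3, 7, 19, ∞}; no ℚ_3-point on the conic.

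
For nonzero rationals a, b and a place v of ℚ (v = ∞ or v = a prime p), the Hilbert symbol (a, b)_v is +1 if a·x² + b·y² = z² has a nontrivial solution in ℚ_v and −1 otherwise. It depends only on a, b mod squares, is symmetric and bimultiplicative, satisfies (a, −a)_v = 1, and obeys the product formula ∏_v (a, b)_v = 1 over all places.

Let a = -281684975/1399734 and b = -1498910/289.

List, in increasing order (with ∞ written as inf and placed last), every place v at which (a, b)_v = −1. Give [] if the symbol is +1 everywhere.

Mod squares: a ≡ -3306, b ≡ -30590. Check v ∈ {∞, 2, 3, 5, 7, 11, 13, 17, 19, 23, 29}.
v=11: a=11^2·(≡9), b=11^0·(≡9) mod 11; (9|11)=+1, (9|11)=+1; (−1)^{2·0·5}·(+1)^0·(+1)^2 = +1.
v=3: a=3^-3·(≡2), b=3^0·(≡1) mod 3; (2|3)=-1, (1|3)=+1; (−1)^{-3·0·1}·(-1)^0·(+1)^-3 = +1.
v=5: a=5^2·(≡4), b=5^1·(≡2) mod 5; (4|5)=+1, (2|5)=-1; (−1)^{2·1·2}·(+1)^1·(-1)^2 = +1.
v=∞: -3306 < 0 and -30590 < 0  ⇒  (a,b)_∞ = -1.
v=2: v_2(a)=-1, v_2(b)=1; units ≡ 3, 1 (mod 8); ε·ε+αω+βω = 1·0+-1·0+1·1 ≡ 1  ⇒  (a,b)_2 = -1.
v=13: a=13^2·(≡3), b=13^0·(≡1) mod 13; (3|13)=+1, (1|13)=+1; (−1)^{2·0·6}·(+1)^0·(+1)^2 = +1.
v=19: a=19^1·(≡1), b=19^1·(≡9) mod 19; (1|19)=+1, (9|19)=+1; (−1)^{1·1·9}·(+1)^1·(+1)^1 = -1.
v=7: a=7^-2·(≡5), b=7^3·(≡6) mod 7; (5|7)=-1, (6|7)=-1; (−1)^{-2·3·3}·(-1)^3·(-1)^-2 = -1.
v=23: a=23^-2·(≡4), b=23^1·(≡8) mod 23; (4|23)=+1, (8|23)=+1; (−1)^{-2·1·11}·(+1)^1·(+1)^-2 = +1.
v=17: a=17^0·(≡2), b=17^-2·(≡14) mod 17; (2|17)=+1, (14|17)=-1; (−1)^{0·-2·8}·(+1)^-2·(-1)^0 = +1.
v=29: a=29^1·(≡21), b=29^0·(≡16) mod 29; (21|29)=-1, (16|29)=+1; (−1)^{1·0·14}·(-1)^0·(+1)^1 = +1.
|Ram(-3306, -30590)| = 4, even; anisotropic at {2, 7, 19, ∞}.

[2, 7, 19, inf]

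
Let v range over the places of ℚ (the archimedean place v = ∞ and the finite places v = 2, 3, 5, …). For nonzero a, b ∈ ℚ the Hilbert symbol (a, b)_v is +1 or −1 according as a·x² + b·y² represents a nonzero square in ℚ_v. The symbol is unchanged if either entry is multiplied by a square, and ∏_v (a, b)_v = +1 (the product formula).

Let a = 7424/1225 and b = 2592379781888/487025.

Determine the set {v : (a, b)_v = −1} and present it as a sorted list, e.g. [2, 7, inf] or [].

(a, b) ≡ (29, 1153243) mod (ℚ^×)²; places V = {2, 5, 7, 11, 13, 19, 23, 29, 41, ∞}.
(a,b)_13: α=0, u≡9; β=1, v≡10 (mod 13); (9|13)=+1, (10|13)=+1; sign (−1)^0·+1^1·+1^0 = +1.
(a,b)_11: α=0, u≡8; β=-2, v≡5 (mod 11); (8|11)=-1, (5|11)=+1; sign (−1)^0·-1^-2·+1^0 = +1.
(a,b)_41: α=0, u≡24; β=2, v≡16 (mod 41); (24|41)=-1, (16|41)=+1; sign (−1)^0·-1^2·+1^0 = +1.
(a,b)_29: α=1, u≡20; β=3, v≡12 (mod 29); (20|29)=+1, (12|29)=-1; sign (−1)^0·+1^3·-1^1 = -1.
(a,b)_7: α=-2, u≡1; β=-1, v≡4 (mod 7); (1|7)=+1, (4|7)=+1; sign (−1)^0·+1^-1·+1^-2 = +1.
(a,b)_2: α=8, β=8; u≡5, v≡3 (mod 8); ε(u)ε(v)=0·1, αω(v)=8·1, βω(u)=8·1; sum ≡ 0  ⇒  +1.
(a,b)_23: α=0, u≡3; β=-1, v≡6 (mod 23); (3|23)=+1, (6|23)=+1; sign (−1)^0·+1^-1·+1^0 = +1.
(a,b)_5: α=-2, u≡1; β=-2, v≡3 (mod 5); (1|5)=+1, (3|5)=-1; sign (−1)^0·+1^-2·-1^-2 = +1.
(a,b)_19: α=0, u≡10; β=1, v≡9 (mod 19); (10|19)=-1, (9|19)=+1; sign (−1)^0·-1^1·+1^0 = -1.
(a,b)_∞: sgn(29)=+, sgn(1153243)=+, so +1.
|Ram(29, 1153243)| = 2, even; anisotropic at {19, 29}.

[19, 29]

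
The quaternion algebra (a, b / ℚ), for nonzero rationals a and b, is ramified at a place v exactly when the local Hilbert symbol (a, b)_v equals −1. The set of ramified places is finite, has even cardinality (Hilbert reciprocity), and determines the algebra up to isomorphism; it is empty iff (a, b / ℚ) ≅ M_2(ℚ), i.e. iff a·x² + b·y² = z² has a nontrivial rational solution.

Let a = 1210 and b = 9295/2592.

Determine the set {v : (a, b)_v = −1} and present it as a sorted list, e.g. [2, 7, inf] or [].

[2, 11]

Mod squares: a ≡ 10, b ≡ 110. Check v ∈ {∞, 2, 3, 5, 11, 13}.
v=∞: 10 > 0 and 110 > 0  ⇒  (a,b)_∞ = +1.
v=11: a=11^2·(≡10), b=11^1·(≡6) mod 11; (10|11)=-1, (6|11)=-1; (−1)^{2·1·5}·(-1)^1·(-1)^2 = -1.
v=3: a=3^0·(≡1), b=3^-4·(≡2) mod 3; (1|3)=+1, (2|3)=-1; (−1)^{0·-4·1}·(+1)^-4·(-1)^0 = +1.
v=13: a=13^0·(≡1), b=13^2·(≡11) mod 13; (1|13)=+1, (11|13)=-1; (−1)^{0·2·6}·(+1)^2·(-1)^0 = +1.
v=2: v_2(a)=1, v_2(b)=-5; units ≡ 5, 7 (mod 8); ε·ε+αω+βω = 0·1+1·0+-5·1 ≡ 1  ⇒  (a,b)_2 = -1.
v=5: a=5^1·(≡2), b=5^1·(≡2) mod 5; (2|5)=-1, (2|5)=-1; (−1)^{1·1·2}·(-1)^1·(-1)^1 = +1.
Ram(10, 110) = {2, 11}; no ℚ_2-point on the conic.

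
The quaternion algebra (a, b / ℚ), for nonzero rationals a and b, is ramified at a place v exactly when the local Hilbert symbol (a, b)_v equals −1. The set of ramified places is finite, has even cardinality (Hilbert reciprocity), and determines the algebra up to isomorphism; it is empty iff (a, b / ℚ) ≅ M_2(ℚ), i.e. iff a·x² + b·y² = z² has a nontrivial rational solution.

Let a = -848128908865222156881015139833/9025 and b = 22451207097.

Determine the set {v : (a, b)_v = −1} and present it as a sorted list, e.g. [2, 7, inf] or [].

[3, 17, 23, 31, 37, 41]

(a, b) ≡ (-6524617, 16399713) mod (ℚ^×)²; places V = {2, 3, 5, 7, 11, 13, 17, 19, 23, 31, 37, 41, ∞}.
(a,b)_23: α=3, u≡9; β=1, v≡4 (mod 23); (9|23)=+1, (4|23)=+1; sign (−1)^1·+1^1·+1^3 = -1.
(a,b)_41: α=3, u≡25; β=1, v≡34 (mod 41); (25|41)=+1, (34|41)=-1; sign (−1)^0·+1^1·-1^3 = -1.
(a,b)_17: α=1, u≡2; β=1, v≡12 (mod 17); (2|17)=+1, (12|17)=-1; sign (−1)^0·+1^1·-1^1 = -1.
(a,b)_11: α=3, u≡6; β=1, v≡1 (mod 11); (6|11)=-1, (1|11)=+1; sign (−1)^1·-1^1·+1^3 = +1.
(a,b)_31: α=2, u≡24; β=1, v≡9 (mod 31); (24|31)=-1, (9|31)=+1; sign (−1)^0·-1^1·+1^2 = -1.
(a,b)_∞: sgn(-6524617)=−, sgn(16399713)=+, so +1.
(a,b)_19: α=-2, u≡2; β=0, v≡15 (mod 19); (2|19)=-1, (15|19)=-1; sign (−1)^0·-1^0·-1^-2 = +1.
(a,b)_7: α=2, u≡6; β=0, v≡4 (mod 7); (6|7)=-1, (4|7)=+1; sign (−1)^0·-1^0·+1^2 = +1.
(a,b)_37: α=5, u≡27; β=2, v≡18 (mod 37); (27|37)=+1, (18|37)=-1; sign (−1)^0·+1^2·-1^5 = -1.
(a,b)_13: α=2, u≡6; β=0, v≡7 (mod 13); (6|13)=-1, (7|13)=-1; sign (−1)^0·-1^0·-1^2 = +1.
(a,b)_3: α=4, u≡2; β=1, v≡1 (mod 3); (2|3)=-1, (1|3)=+1; sign (−1)^0·-1^1·+1^4 = -1.
(a,b)_5: α=-2, u≡2; β=0, v≡2 (mod 5); (2|5)=-1, (2|5)=-1; sign (−1)^0·-1^0·-1^-2 = +1.
(a,b)_2: α=0, β=0; u≡7, v≡1 (mod 8); ε(u)ε(v)=1·0, αω(v)=0·0, βω(u)=0·0; sum ≡ 0  ⇒  +1.
|Ram(-6524617, 16399713)| = 6, even; anisotropic at {3, 17, 23, 31, 37, 41}.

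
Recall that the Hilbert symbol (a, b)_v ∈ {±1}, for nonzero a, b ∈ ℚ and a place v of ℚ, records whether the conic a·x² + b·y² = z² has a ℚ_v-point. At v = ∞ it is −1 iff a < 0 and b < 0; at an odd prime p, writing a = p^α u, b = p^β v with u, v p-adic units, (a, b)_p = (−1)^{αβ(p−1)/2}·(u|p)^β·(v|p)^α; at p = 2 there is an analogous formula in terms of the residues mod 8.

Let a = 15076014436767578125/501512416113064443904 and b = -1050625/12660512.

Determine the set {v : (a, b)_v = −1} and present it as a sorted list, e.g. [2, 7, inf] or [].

[2, 13]

(a, b) ≡ (442, -2) mod (ℚ^×)²; places V = {2, 5, 13, 17, 37, 41, 47, ∞}.
(a,b)_2: α=-15, β=-5; u≡5, v≡7 (mod 8); ε(u)ε(v)=0·1, αω(v)=-15·0, βω(u)=-5·1; sum ≡ 1  ⇒  -1.
(a,b)_47: α=-6, u≡30; β=0, v≡29 (mod 47); (30|47)=-1, (29|47)=-1; sign (−1)^0·-1^0·-1^-6 = +1.
(a,b)_37: α=0, u≡14; β=-2, v≡5 (mod 37); (14|37)=-1, (5|37)=-1; sign (−1)^0·-1^-2·-1^0 = +1.
(a,b)_41: α=6, u≡21; β=2, v≡10 (mod 41); (21|41)=+1, (10|41)=+1; sign (−1)^0·+1^2·+1^6 = +1.
(a,b)_17: α=-5, u≡16; β=-2, v≡8 (mod 17); (16|17)=+1, (8|17)=+1; sign (−1)^0·+1^-2·+1^-5 = +1.
(a,b)_∞: sgn(442)=+, sgn(-2)=−, so +1.
(a,b)_13: α=1, u≡7; β=0, v≡5 (mod 13); (7|13)=-1, (5|13)=-1; sign (−1)^0·-1^0·-1^1 = -1.
(a,b)_5: α=12, u≡2; β=4, v≡2 (mod 5); (2|5)=-1, (2|5)=-1; sign (−1)^0·-1^4·-1^12 = +1.
|Ram(442, -2)| = 2, even; anisotropic at {2, 13}.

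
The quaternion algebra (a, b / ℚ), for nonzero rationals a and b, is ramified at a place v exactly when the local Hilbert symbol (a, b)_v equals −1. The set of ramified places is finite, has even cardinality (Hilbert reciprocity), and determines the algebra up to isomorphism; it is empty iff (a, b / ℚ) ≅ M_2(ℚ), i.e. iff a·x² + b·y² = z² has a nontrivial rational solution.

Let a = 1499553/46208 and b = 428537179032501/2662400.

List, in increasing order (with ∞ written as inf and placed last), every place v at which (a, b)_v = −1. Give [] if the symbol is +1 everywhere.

Mod squares: a ≡ 34, b ≡ 546. Check v ∈ {∞, 2, 3, 5, 7, 11, 13, 17, 19, 29}.
v=3: a=3^6·(≡1), b=3^1·(≡2) mod 3; (1|3)=+1, (2|3)=-1; (−1)^{6·1·1}·(+1)^1·(-1)^6 = +1.
v=19: a=19^-2·(≡12), b=19^0·(≡2) mod 19; (12|19)=-1, (2|19)=-1; (−1)^{-2·0·9}·(-1)^0·(-1)^-2 = +1.
v=13: a=13^0·(≡7), b=13^-1·(≡10) mod 13; (7|13)=-1, (10|13)=+1; (−1)^{0·-1·6}·(-1)^-1·(+1)^0 = -1.
v=2: v_2(a)=-7, v_2(b)=-13; units ≡ 1, 1 (mod 8); ε·ε+αω+βω = 0·0+-7·0+-13·0 ≡ 0  ⇒  (a,b)_2 = +1.
v=29: a=29^0·(≡23), b=29^2·(≡7) mod 29; (23|29)=+1, (7|29)=+1; (−1)^{0·2·14}·(+1)^2·(+1)^0 = +1.
v=17: a=17^1·(≡15), b=17^4·(≡4) mod 17; (15|17)=+1, (4|17)=+1; (−1)^{1·4·8}·(+1)^4·(+1)^1 = +1.
v=11: a=11^2·(≡5), b=11^2·(≡2) mod 11; (5|11)=+1, (2|11)=-1; (−1)^{2·2·5}·(+1)^2·(-1)^2 = +1.
v=7: a=7^0·(≡6), b=7^5·(≡4) mod 7; (6|7)=-1, (4|7)=+1; (−1)^{0·5·3}·(-1)^5·(+1)^0 = -1.
v=5: a=5^0·(≡1), b=5^-2·(≡1) mod 5; (1|5)=+1, (1|5)=+1; (−1)^{0·-2·2}·(+1)^-2·(+1)^0 = +1.
v=∞: 34 > 0 and 546 > 0  ⇒  (a,b)_∞ = +1.
|Ram(34, 546)| = 2, even; anisotropic at {7, 13}.

[7, 13]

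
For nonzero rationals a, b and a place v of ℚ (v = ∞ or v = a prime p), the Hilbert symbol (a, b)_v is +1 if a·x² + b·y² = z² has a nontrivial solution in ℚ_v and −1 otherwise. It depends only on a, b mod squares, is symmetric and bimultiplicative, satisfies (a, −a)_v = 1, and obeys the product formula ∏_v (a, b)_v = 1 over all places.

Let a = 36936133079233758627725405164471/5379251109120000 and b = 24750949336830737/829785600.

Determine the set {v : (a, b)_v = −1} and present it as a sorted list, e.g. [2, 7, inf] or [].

[3, 17]

(a, b) ≡ (782, 4278) mod (ℚ^×)²; places V = {2, 3, 5, 7, 17, 19, 23, 29, 31, 37, ∞}.
(a,b)_2: α=-11, β=-9; u≡7, v≡3 (mod 8); ε(u)ε(v)=1·1, αω(v)=-11·1, βω(u)=-9·0; sum ≡ 0  ⇒  +1.
(a,b)_17: α=11, u≡6; β=4, v≡14 (mod 17); (6|17)=-1, (14|17)=-1; sign (−1)^0·-1^4·-1^11 = -1.
(a,b)_5: α=-4, u≡3; β=-2, v≡3 (mod 5); (3|5)=-1, (3|5)=-1; sign (−1)^0·-1^-2·-1^-4 = +1.
(a,b)_∞: sgn(782)=+, sgn(4278)=+, so +1.
(a,b)_31: α=2, u≡18; β=1, v≡1 (mod 31); (18|31)=+1, (1|31)=+1; sign (−1)^0·+1^1·+1^2 = +1.
(a,b)_23: α=3, u≡21; β=1, v≡12 (mod 23); (21|23)=-1, (12|23)=+1; sign (−1)^1·-1^1·+1^3 = +1.
(a,b)_7: α=-8, u≡6; β=-4, v≡2 (mod 7); (6|7)=-1, (2|7)=+1; sign (−1)^0·-1^-4·+1^-8 = +1.
(a,b)_19: α=4, u≡3; β=2, v≡13 (mod 19); (3|19)=-1, (13|19)=-1; sign (−1)^0·-1^2·-1^4 = +1.
(a,b)_29: α=4, u≡23; β=2, v≡14 (mod 29); (23|29)=+1, (14|29)=-1; sign (−1)^0·+1^2·-1^4 = +1.
(a,b)_3: α=-6, u≡2; β=-3, v≡1 (mod 3); (2|3)=-1, (1|3)=+1; sign (−1)^0·-1^-3·+1^-6 = -1.
(a,b)_37: α=0, u≡24; β=2, v≡13 (mod 37); (24|37)=-1, (13|37)=-1; sign (−1)^0·-1^2·-1^0 = +1.
|Ram(782, 4278)| = 2, even; anisotropic at {3, 17}.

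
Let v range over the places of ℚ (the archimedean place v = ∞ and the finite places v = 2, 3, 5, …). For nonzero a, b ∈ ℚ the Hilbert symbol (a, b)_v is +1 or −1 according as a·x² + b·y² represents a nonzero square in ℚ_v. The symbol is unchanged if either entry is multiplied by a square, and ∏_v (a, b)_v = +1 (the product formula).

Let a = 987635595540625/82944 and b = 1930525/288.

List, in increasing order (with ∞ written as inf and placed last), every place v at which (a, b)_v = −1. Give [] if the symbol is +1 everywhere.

[5, 31, 47, 53]

Mod squares: a ≡ 265, b ≡ 154442. Check v ∈ {∞, 2, 3, 5, 31, 47, 53}.
v=5: a=5^5·(≡2), b=5^2·(≡2) mod 5; (2|5)=-1, (2|5)=-1; (−1)^{5·2·2}·(-1)^2·(-1)^5 = -1.
v=3: a=3^-4·(≡1), b=3^-2·(≡2) mod 3; (1|3)=+1, (2|3)=-1; (−1)^{-4·-2·1}·(+1)^-2·(-1)^-4 = +1.
v=31: a=31^2·(≡29), b=31^1·(≡3) mod 31; (29|31)=-1, (3|31)=-1; (−1)^{2·1·15}·(-1)^1·(-1)^2 = -1.
v=∞: 265 > 0 and 154442 > 0  ⇒  (a,b)_∞ = +1.
v=2: v_2(a)=-10, v_2(b)=-5; units ≡ 1, 5 (mod 8); ε·ε+αω+βω = 0·0+-10·1+-5·0 ≡ 0  ⇒  (a,b)_2 = +1.
v=53: a=53^3·(≡27), b=53^1·(≡49) mod 53; (27|53)=-1, (49|53)=+1; (−1)^{3·1·26}·(-1)^1·(+1)^3 = -1.
v=47: a=47^2·(≡31), b=47^1·(≡23) mod 47; (31|47)=-1, (23|47)=-1; (−1)^{2·1·23}·(-1)^1·(-1)^2 = -1.
Ram(265, 154442) = {5, 31, 47, 53}; no ℚ_5-point on the conic.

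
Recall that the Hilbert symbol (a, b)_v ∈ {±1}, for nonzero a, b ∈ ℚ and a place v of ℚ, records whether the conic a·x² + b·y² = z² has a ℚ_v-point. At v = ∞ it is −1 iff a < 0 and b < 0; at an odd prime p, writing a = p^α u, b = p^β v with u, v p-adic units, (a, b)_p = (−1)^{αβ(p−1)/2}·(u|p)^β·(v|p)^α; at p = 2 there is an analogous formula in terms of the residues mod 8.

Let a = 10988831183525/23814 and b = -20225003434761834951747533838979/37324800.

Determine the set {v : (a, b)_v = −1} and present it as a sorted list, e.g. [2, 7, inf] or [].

[2, 13, 29, 31]

(a, b) ≡ (92339886, -1238822) mod (ℚ^×)²; places V = {2, 3, 5, 7, 13, 17, 19, 29, 31, 53, ∞}.
(a,b)_53: α=1, u≡29; β=3, v≡40 (mod 53); (29|53)=+1, (40|53)=+1; sign (−1)^0·+1^3·+1^1 = +1.
(a,b)_3: α=-5, u≡1; β=-6, v≡1 (mod 3); (1|3)=+1, (1|3)=+1; sign (−1)^0·+1^-6·+1^-5 = +1.
(a,b)_∞: sgn(92339886)=+, sgn(-1238822)=−, so +1.
(a,b)_2: α=-1, β=-11; u≡7, v≡5 (mod 8); ε(u)ε(v)=1·0, αω(v)=-1·1, βω(u)=-11·0; sum ≡ 1  ⇒  -1.
(a,b)_31: α=1, u≡16; β=3, v≡28 (mod 31); (16|31)=+1, (28|31)=+1; sign (−1)^1·+1^3·+1^1 = -1.
(a,b)_5: α=2, u≡4; β=-2, v≡3 (mod 5); (4|5)=+1, (3|5)=-1; sign (−1)^0·+1^-2·-1^2 = +1.
(a,b)_19: α=1, u≡18; β=2, v≡4 (mod 19); (18|19)=-1, (4|19)=+1; sign (−1)^0·-1^2·+1^1 = +1.
(a,b)_7: α=-2, u≡2; β=0, v≡3 (mod 7); (2|7)=+1, (3|7)=-1; sign (−1)^0·+1^0·-1^-2 = +1.
(a,b)_29: α=1, u≡17; β=3, v≡13 (mod 29); (17|29)=-1, (13|29)=+1; sign (−1)^0·-1^3·+1^1 = -1.
(a,b)_13: α=4, u≡11; β=11, v≡12 (mod 13); (11|13)=-1, (12|13)=+1; sign (−1)^0·-1^11·+1^4 = -1.
(a,b)_17: α=1, u≡10; β=2, v≡9 (mod 17); (10|17)=-1, (9|17)=+1; sign (−1)^0·-1^2·+1^1 = +1.
(92339886, -1238822 / ℚ) ramifies at {2, 13, 29, 31}: a division algebra.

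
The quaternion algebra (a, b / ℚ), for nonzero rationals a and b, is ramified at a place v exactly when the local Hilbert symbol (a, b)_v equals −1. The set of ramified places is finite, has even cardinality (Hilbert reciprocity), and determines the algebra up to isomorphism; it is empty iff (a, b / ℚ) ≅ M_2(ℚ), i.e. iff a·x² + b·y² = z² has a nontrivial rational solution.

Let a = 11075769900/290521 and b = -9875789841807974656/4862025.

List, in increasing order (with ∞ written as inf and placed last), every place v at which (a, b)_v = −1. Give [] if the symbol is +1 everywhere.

(a, b) ≡ (899, -9889) mod (ℚ^×)²; places V = {2, 3, 5, 7, 11, 13, 29, 31, ∞}.
(a,b)_5: α=2, u≡1; β=-2, v≡4 (mod 5); (1|5)=+1, (4|5)=+1; sign (−1)^0·+1^-2·+1^2 = +1.
(a,b)_29: α=1, u≡27; β=3, v≡13 (mod 29); (27|29)=-1, (13|29)=+1; sign (−1)^0·-1^3·+1^1 = -1.
(a,b)_2: α=2, β=8; u≡3, v≡7 (mod 8); ε(u)ε(v)=1·1, αω(v)=2·0, βω(u)=8·1; sum ≡ 1  ⇒  -1.
(a,b)_3: α=6, u≡2; β=-4, v≡2 (mod 3); (2|3)=-1, (2|3)=-1; sign (−1)^0·-1^-4·-1^6 = +1.
(a,b)_7: α=-4, u≡3; β=-4, v≡1 (mod 7); (3|7)=-1, (1|7)=+1; sign (−1)^0·-1^-4·+1^-4 = +1.
(a,b)_∞: sgn(899)=+, sgn(-9889)=−, so +1.
(a,b)_11: α=-2, u≡10; β=1, v≡1 (mod 11); (10|11)=-1, (1|11)=+1; sign (−1)^0·-1^1·+1^-2 = -1.
(a,b)_31: α=1, u≡23; β=3, v≡22 (mod 31); (23|31)=-1, (22|31)=-1; sign (−1)^1·-1^3·-1^1 = -1.
(a,b)_13: α=2, u≡7; β=6, v≡12 (mod 13); (7|13)=-1, (12|13)=+1; sign (−1)^0·-1^6·+1^2 = +1.
Ram(899, -9889) = {2, 11, 29, 31}; no ℚ_2-point on the conic.

[2, 11, 29, 31]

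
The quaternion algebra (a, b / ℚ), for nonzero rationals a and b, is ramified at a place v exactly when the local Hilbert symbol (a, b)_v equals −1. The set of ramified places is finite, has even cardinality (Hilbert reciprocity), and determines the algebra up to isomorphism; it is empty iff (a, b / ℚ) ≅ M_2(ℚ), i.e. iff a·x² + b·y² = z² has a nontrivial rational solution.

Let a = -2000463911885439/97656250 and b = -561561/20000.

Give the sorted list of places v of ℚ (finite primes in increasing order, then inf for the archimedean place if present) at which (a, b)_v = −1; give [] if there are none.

(a, b) ≡ (-24310, -9282) mod (ℚ^×)²; places V = {2, 3, 5, 7, 11, 13, 17, ∞}.
(a,b)_13: α=1, u≡11; β=1, v≡9 (mod 13); (11|13)=-1, (9|13)=+1; sign (−1)^0·-1^1·+1^1 = -1.
(a,b)_17: α=3, u≡8; β=1, v≡4 (mod 17); (8|17)=+1, (4|17)=+1; sign (−1)^0·+1^1·+1^3 = +1.
(a,b)_11: α=5, u≡3; β=2, v≡6 (mod 11); (3|11)=+1, (6|11)=-1; sign (−1)^0·+1^2·-1^5 = -1.
(a,b)_7: α=4, u≡1; β=1, v≡4 (mod 7); (1|7)=+1, (4|7)=+1; sign (−1)^0·+1^1·+1^4 = +1.
(a,b)_2: α=-1, β=-5; u≡5, v≡7 (mod 8); ε(u)ε(v)=0·1, αω(v)=-1·0, βω(u)=-5·1; sum ≡ 1  ⇒  -1.
(a,b)_∞: sgn(-24310)=−, sgn(-9282)=−, so -1.
(a,b)_3: α=4, u≡2; β=1, v≡2 (mod 3); (2|3)=-1, (2|3)=-1; sign (−1)^0·-1^1·-1^4 = -1.
(a,b)_5: α=-11, u≡3; β=-4, v≡2 (mod 5); (3|5)=-1, (2|5)=-1; sign (−1)^0·-1^-4·-1^-11 = -1.
(-24310, -9282 / ℚ) ramifies at {2, 3, 5, 11, 13, ∞}: a division algebra.

[2, 3, 5, 11, 13, inf]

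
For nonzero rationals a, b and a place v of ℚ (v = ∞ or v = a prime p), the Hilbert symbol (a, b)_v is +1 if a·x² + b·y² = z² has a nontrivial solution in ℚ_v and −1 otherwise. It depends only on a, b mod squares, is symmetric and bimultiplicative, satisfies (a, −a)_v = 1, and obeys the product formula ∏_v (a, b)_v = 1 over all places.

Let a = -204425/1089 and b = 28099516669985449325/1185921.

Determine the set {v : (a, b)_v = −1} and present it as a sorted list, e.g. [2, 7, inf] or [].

Mod squares: a ≡ -8177, b ≡ 99468173. Check v ∈ {∞, 2, 3, 5, 7, 11, 13, 17, 19, 29, 37, 41}.
v=17: a=17^1·(≡11), b=17^3·(≡2) mod 17; (11|17)=-1, (2|17)=+1; (−1)^{1·3·8}·(-1)^3·(+1)^1 = -1.
v=∞: -8177 < 0 and 99468173 > 0  ⇒  (a,b)_∞ = +1.
v=3: a=3^-2·(≡1), b=3^-4·(≡2) mod 3; (1|3)=+1, (2|3)=-1; (−1)^{-2·-4·1}·(+1)^-4·(-1)^-2 = +1.
v=5: a=5^2·(≡2), b=5^2·(≡3) mod 5; (2|5)=-1, (3|5)=-1; (−1)^{2·2·2}·(-1)^2·(-1)^2 = +1.
v=13: a=13^1·(≡7), b=13^4·(≡10) mod 13; (7|13)=-1, (10|13)=+1; (−1)^{1·4·6}·(-1)^4·(+1)^1 = +1.
v=2: v_2(a)=0, v_2(b)=0; units ≡ 7, 5 (mod 8); ε·ε+αω+βω = 1·0+0·1+0·0 ≡ 0  ⇒  (a,b)_2 = +1.
v=19: a=19^0·(≡12), b=19^1·(≡18) mod 19; (12|19)=-1, (18|19)=-1; (−1)^{0·1·9}·(-1)^1·(-1)^0 = -1.
v=11: a=11^-2·(≡6), b=11^-4·(≡8) mod 11; (6|11)=-1, (8|11)=-1; (−1)^{-2·-4·5}·(-1)^-4·(-1)^-2 = +1.
v=29: a=29^0·(≡7), b=29^1·(≡7) mod 29; (7|29)=+1, (7|29)=+1; (−1)^{0·1·14}·(+1)^1·(+1)^0 = +1.
v=37: a=37^1·(≡27), b=37^3·(≡15) mod 37; (27|37)=+1, (15|37)=-1; (−1)^{1·3·18}·(+1)^3·(-1)^1 = -1.
v=41: a=41^0·(≡25), b=41^1·(≡2) mod 41; (25|41)=+1, (2|41)=+1; (−1)^{0·1·20}·(+1)^1·(+1)^0 = +1.
v=7: a=7^0·(≡6), b=7^1·(≡3) mod 7; (6|7)=-1, (3|7)=-1; (−1)^{0·1·3}·(-1)^1·(-1)^0 = -1.
|Ram(-8177, 99468173)| = 4, even; anisotropic at {7, 17, 19, 37}.

[7, 17, 19, 37]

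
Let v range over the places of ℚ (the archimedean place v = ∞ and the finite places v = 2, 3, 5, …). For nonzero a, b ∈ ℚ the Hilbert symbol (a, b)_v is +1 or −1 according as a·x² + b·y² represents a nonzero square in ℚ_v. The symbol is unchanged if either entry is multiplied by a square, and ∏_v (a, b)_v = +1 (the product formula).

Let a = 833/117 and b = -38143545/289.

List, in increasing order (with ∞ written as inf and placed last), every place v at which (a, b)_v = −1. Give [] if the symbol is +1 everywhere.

Mod squares: a ≡ 221, b ≡ -72105. Check v ∈ {∞, 2, 3, 5, 7, 11, 13, 17, 19, 23}.
v=∞: 221 > 0 and -72105 < 0  ⇒  (a,b)_∞ = +1.
v=2: v_2(a)=0, v_2(b)=0; units ≡ 5, 7 (mod 8); ε·ε+αω+βω = 0·1+0·0+0·1 ≡ 0  ⇒  (a,b)_2 = +1.
v=17: a=17^1·(≡1), b=17^-2·(≡1) mod 17; (1|17)=+1, (1|17)=+1; (−1)^{1·-2·8}·(+1)^-2·(+1)^1 = +1.
v=11: a=11^0·(≡9), b=11^1·(≡4) mod 11; (9|11)=+1, (4|11)=+1; (−1)^{0·1·5}·(+1)^1·(+1)^0 = +1.
v=19: a=19^0·(≡18), b=19^1·(≡1) mod 19; (18|19)=-1, (1|19)=+1; (−1)^{0·1·9}·(-1)^1·(+1)^0 = -1.
v=5: a=5^0·(≡4), b=5^1·(≡4) mod 5; (4|5)=+1, (4|5)=+1; (−1)^{0·1·2}·(+1)^1·(+1)^0 = +1.
v=3: a=3^-2·(≡2), b=3^1·(≡1) mod 3; (2|3)=-1, (1|3)=+1; (−1)^{-2·1·1}·(-1)^1·(+1)^-2 = -1.
v=23: a=23^0·(≡14), b=23^3·(≡3) mod 23; (14|23)=-1, (3|23)=+1; (−1)^{0·3·11}·(-1)^3·(+1)^0 = -1.
v=13: a=13^-1·(≡3), b=13^0·(≡5) mod 13; (3|13)=+1, (5|13)=-1; (−1)^{-1·0·6}·(+1)^0·(-1)^-1 = -1.
v=7: a=7^2·(≡2), b=7^0·(≡4) mod 7; (2|7)=+1, (4|7)=+1; (−1)^{2·0·3}·(+1)^0·(+1)^2 = +1.
Ram(221, -72105) = {3, 13, 19, 23}; no ℚ_3-point on the conic.

[3, 13, 19, 23]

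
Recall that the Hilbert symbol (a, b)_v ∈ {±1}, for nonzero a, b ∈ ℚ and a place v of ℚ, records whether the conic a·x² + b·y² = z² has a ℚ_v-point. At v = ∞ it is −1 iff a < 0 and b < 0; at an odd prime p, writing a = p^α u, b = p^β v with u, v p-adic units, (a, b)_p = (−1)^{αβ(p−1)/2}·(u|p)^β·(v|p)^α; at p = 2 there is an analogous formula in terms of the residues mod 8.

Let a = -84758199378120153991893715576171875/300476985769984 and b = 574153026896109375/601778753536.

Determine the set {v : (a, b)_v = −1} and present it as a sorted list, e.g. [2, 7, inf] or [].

[3, 19]

Mod squares: a ≡ -66091, b ≡ 71079. Check v ∈ {∞, 2, 3, 5, 11, 13, 17, 19, 23, 29, 31, 43, 53}.
v=5: a=5^12·(≡4), b=5^6·(≡1) mod 5; (4|5)=+1, (1|5)=+1; (−1)^{12·6·2}·(+1)^6·(+1)^12 = +1.
v=17: a=17^0·(≡10), b=17^-2·(≡16) mod 17; (10|17)=-1, (16|17)=+1; (−1)^{0·-2·8}·(-1)^-2·(+1)^0 = +1.
v=53: a=53^5·(≡29), b=53^2·(≡17) mod 53; (29|53)=+1, (17|53)=+1; (−1)^{5·2·26}·(+1)^2·(+1)^5 = +1.
v=29: a=29^3·(≡17), b=29^1·(≡12) mod 29; (17|29)=-1, (12|29)=-1; (−1)^{3·1·14}·(-1)^1·(-1)^3 = +1.
v=43: a=43^3·(≡31), b=43^1·(≡5) mod 43; (31|43)=+1, (5|43)=-1; (−1)^{3·1·21}·(+1)^1·(-1)^3 = +1.
v=11: a=11^4·(≡7), b=11^2·(≡10) mod 11; (7|11)=-1, (10|11)=-1; (−1)^{4·2·5}·(-1)^2·(-1)^4 = +1.
v=23: a=23^-4·(≡19), b=23^-2·(≡3) mod 23; (19|23)=-1, (3|23)=+1; (−1)^{-4·-2·11}·(-1)^-2·(+1)^-4 = +1.
v=13: a=13^0·(≡9), b=13^2·(≡2) mod 13; (9|13)=+1, (2|13)=-1; (−1)^{0·2·6}·(+1)^2·(-1)^0 = +1.
v=3: a=3^4·(≡2), b=3^3·(≡2) mod 3; (2|3)=-1, (2|3)=-1; (−1)^{4·3·1}·(-1)^3·(-1)^4 = -1.
v=31: a=31^0·(≡1), b=31^-2·(≡15) mod 31; (1|31)=+1, (15|31)=-1; (−1)^{0·-2·15}·(+1)^-2·(-1)^0 = +1.
v=19: a=19^2·(≡8), b=19^1·(≡6) mod 19; (8|19)=-1, (6|19)=+1; (−1)^{2·1·9}·(-1)^1·(+1)^2 = -1.
v=∞: -66091 < 0 and 71079 > 0  ⇒  (a,b)_∞ = +1.
v=2: v_2(a)=-30, v_2(b)=-12; units ≡ 5, 7 (mod 8); ε·ε+αω+βω = 0·1+-30·0+-12·1 ≡ 0  ⇒  (a,b)_2 = +1.
(-66091, 71079 / ℚ) ramifies at {3, 19}: a division algebra.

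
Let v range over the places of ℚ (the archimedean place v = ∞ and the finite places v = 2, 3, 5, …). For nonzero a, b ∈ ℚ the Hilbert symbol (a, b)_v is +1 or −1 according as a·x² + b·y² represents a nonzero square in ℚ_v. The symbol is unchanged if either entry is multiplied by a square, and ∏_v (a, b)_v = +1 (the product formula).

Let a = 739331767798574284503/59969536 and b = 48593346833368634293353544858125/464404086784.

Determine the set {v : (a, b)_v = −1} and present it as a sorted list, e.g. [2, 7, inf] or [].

Mod squares: a ≡ 23, b ≡ 210197. Check v ∈ {∞, 2, 3, 5, 7, 11, 13, 19, 23, 37}.
v=13: a=13^2·(≡3), b=13^3·(≡10) mod 13; (3|13)=+1, (10|13)=+1; (−1)^{2·3·6}·(+1)^3·(+1)^2 = +1.
v=37: a=37^4·(≡24), b=37^3·(≡32) mod 37; (24|37)=-1, (32|37)=-1; (−1)^{4·3·18}·(-1)^3·(-1)^4 = -1.
v=5: a=5^0·(≡3), b=5^4·(≡2) mod 5; (3|5)=-1, (2|5)=-1; (−1)^{0·4·2}·(-1)^4·(-1)^0 = +1.
v=7: a=7^0·(≡2), b=7^4·(≡4) mod 7; (2|7)=+1, (4|7)=+1; (−1)^{0·4·3}·(+1)^4·(+1)^0 = +1.
v=11: a=11^-4·(≡1), b=11^-6·(≡5) mod 11; (1|11)=+1, (5|11)=+1; (−1)^{-4·-6·5}·(+1)^-6·(+1)^-4 = +1.
v=19: a=19^2·(≡16), b=19^3·(≡1) mod 19; (16|19)=+1, (1|19)=+1; (−1)^{2·3·9}·(+1)^3·(+1)^2 = +1.
v=∞: 23 > 0 and 210197 > 0  ⇒  (a,b)_∞ = +1.
v=3: a=3^12·(≡2), b=3^20·(≡2) mod 3; (2|3)=-1, (2|3)=-1; (−1)^{12·20·1}·(-1)^20·(-1)^12 = +1.
v=2: v_2(a)=-12, v_2(b)=-18; units ≡ 7, 5 (mod 8); ε·ε+αω+βω = 1·0+-12·1+-18·0 ≡ 0  ⇒  (a,b)_2 = +1.
v=23: a=23^3·(≡9), b=23^3·(≡12) mod 23; (9|23)=+1, (12|23)=+1; (−1)^{3·3·11}·(+1)^3·(+1)^3 = -1.
(23, 210197 / ℚ) ramifies at {23, 37}: a division algebra.

[23, 37]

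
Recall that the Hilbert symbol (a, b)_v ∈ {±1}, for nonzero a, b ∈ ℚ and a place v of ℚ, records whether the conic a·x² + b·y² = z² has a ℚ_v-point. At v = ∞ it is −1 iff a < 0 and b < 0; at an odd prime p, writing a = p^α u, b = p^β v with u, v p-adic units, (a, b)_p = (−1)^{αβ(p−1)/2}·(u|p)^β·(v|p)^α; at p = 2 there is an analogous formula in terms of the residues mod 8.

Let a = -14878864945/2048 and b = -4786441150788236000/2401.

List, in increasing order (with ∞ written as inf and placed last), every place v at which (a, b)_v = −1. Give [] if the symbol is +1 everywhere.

[37, inf]

Mod squares: a ≡ -12393890, b ≡ -7790. Check v ∈ {∞, 2, 5, 7, 19, 37, 41, 43}.
v=19: a=19^1·(≡16), b=19^3·(≡2) mod 19; (16|19)=+1, (2|19)=-1; (−1)^{1·3·9}·(+1)^3·(-1)^1 = +1.
v=37: a=37^1·(≡27), b=37^2·(≡29) mod 37; (27|37)=+1, (29|37)=-1; (−1)^{1·2·18}·(+1)^2·(-1)^1 = -1.
v=41: a=41^1·(≡34), b=41^3·(≡11) mod 41; (34|41)=-1, (11|41)=-1; (−1)^{1·3·20}·(-1)^3·(-1)^1 = +1.
v=2: v_2(a)=-11, v_2(b)=5; units ≡ 7, 1 (mod 8); ε·ε+αω+βω = 1·0+-11·0+5·0 ≡ 0  ⇒  (a,b)_2 = +1.
v=7: a=7^4·(≡2), b=7^-4·(≡2) mod 7; (2|7)=+1, (2|7)=+1; (−1)^{4·-4·3}·(+1)^-4·(+1)^4 = +1.
v=∞: -12393890 < 0 and -7790 < 0  ⇒  (a,b)_∞ = -1.
v=43: a=43^1·(≡28), b=43^2·(≡4) mod 43; (28|43)=-1, (4|43)=+1; (−1)^{1·2·21}·(-1)^2·(+1)^1 = +1.
v=5: a=5^1·(≡2), b=5^3·(≡2) mod 5; (2|5)=-1, (2|5)=-1; (−1)^{1·3·2}·(-1)^3·(-1)^1 = +1.
|Ram(-12393890, -7790)| = 2, even; anisotropic at {37, ∞}.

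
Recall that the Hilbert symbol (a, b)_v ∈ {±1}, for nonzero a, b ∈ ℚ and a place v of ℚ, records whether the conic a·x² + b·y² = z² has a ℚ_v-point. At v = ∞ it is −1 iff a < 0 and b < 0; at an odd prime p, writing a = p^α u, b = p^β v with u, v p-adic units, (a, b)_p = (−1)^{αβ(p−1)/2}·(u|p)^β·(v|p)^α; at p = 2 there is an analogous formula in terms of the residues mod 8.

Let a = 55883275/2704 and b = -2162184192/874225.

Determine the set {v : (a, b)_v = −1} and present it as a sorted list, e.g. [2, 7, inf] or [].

(a, b) ≡ (19, -133) mod (ℚ^×)²; places V = {2, 3, 5, 7, 11, 13, 17, 19, ∞}.
(a,b)_7: α=6, u≡3; β=3, v≡4 (mod 7); (3|7)=-1, (4|7)=+1; sign (−1)^0·-1^3·+1^6 = -1.
(a,b)_17: α=0, u≡8; β=-2, v≡7 (mod 17); (8|17)=+1, (7|17)=-1; sign (−1)^0·+1^-2·-1^0 = +1.
(a,b)_19: α=1, u≡1; β=1, v≡12 (mod 19); (1|19)=+1, (12|19)=-1; sign (−1)^1·+1^1·-1^1 = +1.
(a,b)_3: α=0, u≡1; β=4, v≡2 (mod 3); (1|3)=+1, (2|3)=-1; sign (−1)^0·+1^4·-1^0 = +1.
(a,b)_5: α=2, u≡4; β=-2, v≡2 (mod 5); (4|5)=+1, (2|5)=-1; sign (−1)^0·+1^-2·-1^2 = +1.
(a,b)_2: α=-4, β=12; u≡3, v≡3 (mod 8); ε(u)ε(v)=1·1, αω(v)=-4·1, βω(u)=12·1; sum ≡ 1  ⇒  -1.
(a,b)_11: α=0, u≡7; β=-2, v≡7 (mod 11); (7|11)=-1, (7|11)=-1; sign (−1)^0·-1^-2·-1^0 = +1.
(a,b)_∞: sgn(19)=+, sgn(-133)=−, so +1.
(a,b)_13: α=-2, u≡2; β=0, v≡1 (mod 13); (2|13)=-1, (1|13)=+1; sign (−1)^0·-1^0·+1^-2 = +1.
Ram(19, -133) = {2, 7}; no ℚ_2-point on the conic.

[2, 7]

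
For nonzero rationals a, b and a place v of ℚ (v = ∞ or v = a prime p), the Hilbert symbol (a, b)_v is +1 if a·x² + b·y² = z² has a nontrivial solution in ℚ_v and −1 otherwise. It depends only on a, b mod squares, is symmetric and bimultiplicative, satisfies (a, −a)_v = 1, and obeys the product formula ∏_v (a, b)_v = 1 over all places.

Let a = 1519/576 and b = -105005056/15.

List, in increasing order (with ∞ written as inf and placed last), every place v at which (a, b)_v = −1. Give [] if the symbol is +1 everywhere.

[13, 17, 29, 31]

(a, b) ≡ (31, -96135) mod (ℚ^×)²; places V = {2, 3, 5, 7, 13, 17, 29, 31, ∞}.
(a,b)_29: α=0, u≡19; β=1, v≡7 (mod 29); (19|29)=-1, (7|29)=+1; sign (−1)^0·-1^1·+1^0 = -1.
(a,b)_17: α=0, u≡14; β=1, v≡11 (mod 17); (14|17)=-1, (11|17)=-1; sign (−1)^0·-1^1·-1^0 = -1.
(a,b)_7: α=2, u≡5; β=0, v≡5 (mod 7); (5|7)=-1, (5|7)=-1; sign (−1)^0·-1^0·-1^2 = +1.
(a,b)_31: α=1, u≡1; β=0, v≡23 (mod 31); (1|31)=+1, (23|31)=-1; sign (−1)^0·+1^0·-1^1 = -1.
(a,b)_∞: sgn(31)=+, sgn(-96135)=−, so +1.
(a,b)_2: α=-6, β=14; u≡7, v≡1 (mod 8); ε(u)ε(v)=1·0, αω(v)=-6·0, βω(u)=14·0; sum ≡ 0  ⇒  +1.
(a,b)_13: α=0, u≡6; β=1, v≡2 (mod 13); (6|13)=-1, (2|13)=-1; sign (−1)^0·-1^1·-1^0 = -1.
(a,b)_3: α=-2, u≡1; β=-1, v≡1 (mod 3); (1|3)=+1, (1|3)=+1; sign (−1)^0·+1^-1·+1^-2 = +1.
(a,b)_5: α=0, u≡4; β=-1, v≡3 (mod 5); (4|5)=+1, (3|5)=-1; sign (−1)^0·+1^-1·-1^0 = +1.
(31, -96135 / ℚ) ramifies at {13, 17, 29, 31}: a division algebra.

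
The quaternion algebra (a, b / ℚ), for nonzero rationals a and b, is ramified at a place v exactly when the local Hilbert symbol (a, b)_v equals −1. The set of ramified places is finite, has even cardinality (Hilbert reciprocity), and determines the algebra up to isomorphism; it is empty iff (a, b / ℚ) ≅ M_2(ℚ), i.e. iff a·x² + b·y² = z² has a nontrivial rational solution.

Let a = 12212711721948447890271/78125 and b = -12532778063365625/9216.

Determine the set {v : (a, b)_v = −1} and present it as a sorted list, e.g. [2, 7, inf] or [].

(a, b) ≡ (10987795, -65) mod (ℚ^×)²; places V = {2, 3, 5, 7, 13, 19, 23, 31, 41, ∞}.
(a,b)_31: α=3, u≡26; β=2, v≡19 (mod 31); (26|31)=-1, (19|31)=+1; sign (−1)^0·-1^2·+1^3 = +1.
(a,b)_41: α=3, u≡6; β=2, v≡26 (mod 41); (6|41)=-1, (26|41)=-1; sign (−1)^0·-1^2·-1^3 = -1.
(a,b)_2: α=0, β=-10; u≡3, v≡7 (mod 8); ε(u)ε(v)=1·1, αω(v)=0·0, βω(u)=-10·1; sum ≡ 1  ⇒  -1.
(a,b)_13: α=1, u≡8; β=1, v≡7 (mod 13); (8|13)=-1, (7|13)=-1; sign (−1)^0·-1^1·-1^1 = +1.
(a,b)_∞: sgn(10987795)=+, sgn(-65)=−, so +1.
(a,b)_5: α=-7, u≡1; β=5, v≡3 (mod 5); (1|5)=+1, (3|5)=-1; sign (−1)^0·+1^5·-1^-7 = -1.
(a,b)_23: α=0, u≡15; β=2, v≡1 (mod 23); (15|23)=-1, (1|23)=+1; sign (−1)^0·-1^2·+1^0 = +1.
(a,b)_3: α=4, u≡1; β=-2, v≡1 (mod 3); (1|3)=+1, (1|3)=+1; sign (−1)^0·+1^-2·+1^4 = +1.
(a,b)_7: α=7, u≡5; β=0, v≡3 (mod 7); (5|7)=-1, (3|7)=-1; sign (−1)^0·-1^0·-1^7 = -1.
(a,b)_19: α=3, u≡10; β=2, v≡17 (mod 19); (10|19)=-1, (17|19)=+1; sign (−1)^0·-1^2·+1^3 = +1.
Ram(10987795, -65) = {2, 5, 7, 41}; no ℚ_2-point on the conic.

[2, 5, 7, 41]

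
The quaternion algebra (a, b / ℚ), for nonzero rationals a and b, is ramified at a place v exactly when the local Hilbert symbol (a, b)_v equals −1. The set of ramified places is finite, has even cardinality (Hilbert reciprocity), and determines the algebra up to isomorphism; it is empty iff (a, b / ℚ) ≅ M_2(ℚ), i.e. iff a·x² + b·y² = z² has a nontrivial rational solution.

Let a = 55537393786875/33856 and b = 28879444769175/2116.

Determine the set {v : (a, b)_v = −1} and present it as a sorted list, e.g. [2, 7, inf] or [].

[2, 13]

Mod squares: a ≡ 721259, b ≡ 9376367. Check v ∈ {∞, 2, 3, 5, 7, 11, 13, 17, 19, 23, 29}.
v=13: a=13^2·(≡8), b=13^3·(≡2) mod 13; (8|13)=-1, (2|13)=-1; (−1)^{2·3·6}·(-1)^3·(-1)^2 = -1.
v=5: a=5^4·(≡4), b=5^2·(≡2) mod 5; (4|5)=+1, (2|5)=-1; (−1)^{4·2·2}·(+1)^2·(-1)^4 = +1.
v=17: a=17^1·(≡12), b=17^1·(≡6) mod 17; (12|17)=-1, (6|17)=-1; (−1)^{1·1·8}·(-1)^1·(-1)^1 = +1.
v=2: v_2(a)=-6, v_2(b)=-2; units ≡ 3, 7 (mod 8); ε·ε+αω+βω = 1·1+-6·0+-2·1 ≡ 1  ⇒  (a,b)_2 = -1.
v=11: a=11^1·(≡9), b=11^1·(≡8) mod 11; (9|11)=+1, (8|11)=-1; (−1)^{1·1·5}·(+1)^1·(-1)^1 = +1.
v=3: a=3^6·(≡2), b=3^6·(≡2) mod 3; (2|3)=-1, (2|3)=-1; (−1)^{6·6·1}·(-1)^6·(-1)^6 = +1.
v=19: a=19^1·(≡14), b=19^1·(≡4) mod 19; (14|19)=-1, (4|19)=+1; (−1)^{1·1·9}·(-1)^1·(+1)^1 = +1.
v=∞: 721259 > 0 and 9376367 > 0  ⇒  (a,b)_∞ = +1.
v=23: a=23^-2·(≡16), b=23^-2·(≡8) mod 23; (16|23)=+1, (8|23)=+1; (−1)^{-2·-2·11}·(+1)^-2·(+1)^-2 = +1.
v=29: a=29^1·(≡12), b=29^1·(≡14) mod 29; (12|29)=-1, (14|29)=-1; (−1)^{1·1·14}·(-1)^1·(-1)^1 = +1.
v=7: a=7^1·(≡2), b=7^1·(≡6) mod 7; (2|7)=+1, (6|7)=-1; (−1)^{1·1·3}·(+1)^1·(-1)^1 = +1.
|Ram(721259, 9376367)| = 2, even; anisotropic at {2, 13}.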